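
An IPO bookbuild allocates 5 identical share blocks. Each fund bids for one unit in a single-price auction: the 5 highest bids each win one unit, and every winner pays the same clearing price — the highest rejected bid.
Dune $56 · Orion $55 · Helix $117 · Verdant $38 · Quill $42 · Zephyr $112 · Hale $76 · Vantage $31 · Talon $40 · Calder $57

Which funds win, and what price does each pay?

Sorting: 117 (Helix), 112 (Zephyr), 76 (Hale), 57 (Calder), 56 (Dune), 55 (Orion), 42 (Quill), …
Top 5: Helix, Zephyr, Hale, Calder, Dune.
Clearing price = highest rejected bid = $55.

Helix, Zephyr, Hale, Calder, Dune; each pays $55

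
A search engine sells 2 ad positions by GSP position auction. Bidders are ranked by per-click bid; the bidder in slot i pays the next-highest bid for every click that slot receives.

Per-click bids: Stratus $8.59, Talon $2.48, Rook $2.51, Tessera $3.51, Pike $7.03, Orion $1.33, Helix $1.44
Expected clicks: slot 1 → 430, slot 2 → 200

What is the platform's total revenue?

Ranked by bid: $8.59 (Stratus) > $7.03 (Pike) > $3.51 (Tessera) > …
Slot 1: Stratus pays $7.03 × 430 = $3022.90
Slot 2: Pike pays $3.51 × 200 = $702.00
Total = $3724.90

Total revenue: $3724.90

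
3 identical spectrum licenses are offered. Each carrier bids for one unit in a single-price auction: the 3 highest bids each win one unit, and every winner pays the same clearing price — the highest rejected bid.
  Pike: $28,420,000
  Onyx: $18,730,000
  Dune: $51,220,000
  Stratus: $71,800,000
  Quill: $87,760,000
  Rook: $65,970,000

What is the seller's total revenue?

Ordering the bids: 87,760,000 (Quill), 71,800,000 (Stratus), 65,970,000 (Rook), 51,220,000 (Dune), 28,420,000 (Pike), …
Top 3: Quill, Stratus, Rook.
First losing bid is Dune's $51,220,000, which sets the uniform price.
Total revenue = 3 × $51,220,000 = $153,660,000.

Total revenue: $153,660,000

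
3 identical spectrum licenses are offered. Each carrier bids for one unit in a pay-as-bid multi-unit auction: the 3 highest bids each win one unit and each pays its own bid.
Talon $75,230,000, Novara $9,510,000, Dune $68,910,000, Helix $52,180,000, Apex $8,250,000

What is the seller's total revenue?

Total revenue: $196,320,000

Ordering the bids: 75,230,000 (Talon), 68,910,000 (Dune), 52,180,000 (Helix), 9,510,000 (Novara), 8,250,000 (Apex)
Top 3: Talon, Dune, Helix.
Total revenue = 75,230,000 + 68,910,000 + 52,180,000 = $196,320,000.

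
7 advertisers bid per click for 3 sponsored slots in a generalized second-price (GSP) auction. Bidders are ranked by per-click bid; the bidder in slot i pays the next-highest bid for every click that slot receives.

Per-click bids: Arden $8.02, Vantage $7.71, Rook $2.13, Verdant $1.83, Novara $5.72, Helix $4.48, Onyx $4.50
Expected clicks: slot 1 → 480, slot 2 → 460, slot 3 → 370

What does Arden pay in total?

Arden pays $3700.80

Per-click bids in order: $8.02 (Arden) > $7.71 (Vantage) > $5.72 (Novara) > $4.50 (Onyx) > …
Arden holds slot 1 → pays next bid $7.71 × 480 clicks = $3700.80.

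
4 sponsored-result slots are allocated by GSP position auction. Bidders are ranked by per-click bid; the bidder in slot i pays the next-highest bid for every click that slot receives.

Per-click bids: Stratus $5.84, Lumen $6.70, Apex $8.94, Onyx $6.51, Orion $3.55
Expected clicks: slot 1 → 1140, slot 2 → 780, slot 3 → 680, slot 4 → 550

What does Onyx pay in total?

Onyx pays $3971.20

Ranked by bid: $8.94 (Apex) > $6.70 (Lumen) > $6.51 (Onyx) > $5.84 (Stratus) > $3.55 (Orion)
Onyx holds slot 3 → pays next bid $5.84 × 680 clicks = $3971.20.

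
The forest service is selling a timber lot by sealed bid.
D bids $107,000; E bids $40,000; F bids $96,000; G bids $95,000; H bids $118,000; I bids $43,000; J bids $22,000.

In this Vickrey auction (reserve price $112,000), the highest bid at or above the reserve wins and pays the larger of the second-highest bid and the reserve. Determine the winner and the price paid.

H pays $112,000

Sorting bids: 118,000 (H) > 107,000 (D) > 96,000 (F) > 95,000 (G) > 43,000 (I) > 40,000 (E) > …
H has the top bid at or above the reserve ($118,000).
Second-highest bid $107,000 is below the reserve $112,000, so the reserve binds → payment $112,000.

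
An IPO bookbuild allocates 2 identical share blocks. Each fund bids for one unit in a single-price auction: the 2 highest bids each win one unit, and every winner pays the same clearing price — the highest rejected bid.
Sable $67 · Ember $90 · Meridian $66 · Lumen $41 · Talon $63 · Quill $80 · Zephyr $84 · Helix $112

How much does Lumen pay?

Bids ranked high→low: 112 (Helix), 90 (Ember), 84 (Zephyr), 80 (Quill), …
The 2 highest are Helix, Ember.
First losing bid is Zephyr's $84, which sets the uniform price.
Lumen does not win → pays $0.

Lumen pays $0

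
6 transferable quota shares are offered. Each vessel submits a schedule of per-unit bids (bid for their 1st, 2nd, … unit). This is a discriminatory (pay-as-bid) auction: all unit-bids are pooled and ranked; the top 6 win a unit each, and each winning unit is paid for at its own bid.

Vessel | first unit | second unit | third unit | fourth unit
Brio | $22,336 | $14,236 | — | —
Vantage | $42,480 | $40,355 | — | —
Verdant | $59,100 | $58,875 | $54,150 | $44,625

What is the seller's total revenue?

Total revenue: $299,585

Pooled unit-bids ranked (top 6): 59,100 (Verdant-1), 58,875 (Verdant-2), 54,150 (Verdant-3), 44,625 (Verdant-4), 42,480 (Vantage-1), 40,355 (Vantage-2)
Next rejected bid: $22,336 (not a price — pay-as-bid).
Each winning unit pays its own bid.
Revenue = 59,100 + 58,875 + 54,150 + 44,625 + 42,480 + 40,355 = $299,585.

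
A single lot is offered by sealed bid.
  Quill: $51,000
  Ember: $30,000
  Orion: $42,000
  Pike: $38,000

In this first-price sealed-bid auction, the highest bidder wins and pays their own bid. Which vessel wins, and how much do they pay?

Sorting bids: 51,000 (Quill) > 42,000 (Orion) > 38,000 (Pike) > 30,000 (Ember)
Quill has the highest bid and pays exactly that: $51,000.

Quill pays $51,000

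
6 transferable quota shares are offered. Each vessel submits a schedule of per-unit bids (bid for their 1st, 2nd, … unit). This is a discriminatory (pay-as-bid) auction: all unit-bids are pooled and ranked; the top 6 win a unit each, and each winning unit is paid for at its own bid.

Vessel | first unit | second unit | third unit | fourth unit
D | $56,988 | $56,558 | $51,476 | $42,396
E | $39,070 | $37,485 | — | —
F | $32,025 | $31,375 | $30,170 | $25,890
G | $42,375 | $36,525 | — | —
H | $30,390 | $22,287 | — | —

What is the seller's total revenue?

Total revenue: $288,863

Merging the schedules and taking the best 6: 56,988 (D-1), 56,558 (D-2), 51,476 (D-3), 42,396 (D-4), 42,375 (G-1), 39,070 (E-1)
Next rejected bid: $37,485 (not a price — pay-as-bid).
Each winning unit pays its own bid.
Revenue = 56,988 + 56,558 + 51,476 + 42,396 + 42,375 + 39,070 = $288,863.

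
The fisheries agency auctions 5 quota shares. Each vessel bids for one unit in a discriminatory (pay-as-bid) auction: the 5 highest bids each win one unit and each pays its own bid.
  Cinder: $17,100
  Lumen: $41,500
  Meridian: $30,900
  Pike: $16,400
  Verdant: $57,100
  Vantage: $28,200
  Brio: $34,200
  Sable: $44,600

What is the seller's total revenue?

Ordering the bids: 57,100 (Verdant), 44,600 (Sable), 41,500 (Lumen), 34,200 (Brio), 30,900 (Meridian), 28,200 (Vantage), 17,100 (Cinder), …
Top 5: Verdant, Sable, Lumen, Brio, Meridian.
Total revenue = 57,100 + 44,600 + 41,500 + 34,200 + 30,900 = $208,300.

Total revenue: $208,300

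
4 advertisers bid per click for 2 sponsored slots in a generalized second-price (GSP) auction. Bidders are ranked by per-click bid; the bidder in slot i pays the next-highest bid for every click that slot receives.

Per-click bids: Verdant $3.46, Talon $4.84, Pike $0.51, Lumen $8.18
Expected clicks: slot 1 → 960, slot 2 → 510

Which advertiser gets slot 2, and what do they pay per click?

Talon; $3.46 per click

Ranked by bid: $8.18 (Lumen) > $4.84 (Talon) > $3.46 (Verdant) > …
Slot 2 goes to the second-ranked bidder, Talon, who pays the next bid down: $3.46/click.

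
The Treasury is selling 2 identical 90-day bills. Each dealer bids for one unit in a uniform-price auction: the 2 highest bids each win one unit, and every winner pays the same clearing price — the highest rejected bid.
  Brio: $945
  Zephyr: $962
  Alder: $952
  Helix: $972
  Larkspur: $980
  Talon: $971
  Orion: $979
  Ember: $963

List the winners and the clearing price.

Sorting: 980 (Larkspur), 979 (Orion), 972 (Helix), 971 (Talon), …
Top 2: Larkspur, Orion.
Clearing price = highest rejected bid = $972.

Larkspur, Orion; each pays $972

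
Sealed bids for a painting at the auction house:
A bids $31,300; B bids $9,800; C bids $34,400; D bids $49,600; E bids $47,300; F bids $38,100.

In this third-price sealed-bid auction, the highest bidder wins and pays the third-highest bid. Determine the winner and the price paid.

Bids in order: 49,600 (D) > 47,300 (E) > 38,100 (F) > 34,400 (C) > 31,300 (A) > 9,800 (B)
D is highest; pays the third-highest bid, $38,100.

D pays $38,100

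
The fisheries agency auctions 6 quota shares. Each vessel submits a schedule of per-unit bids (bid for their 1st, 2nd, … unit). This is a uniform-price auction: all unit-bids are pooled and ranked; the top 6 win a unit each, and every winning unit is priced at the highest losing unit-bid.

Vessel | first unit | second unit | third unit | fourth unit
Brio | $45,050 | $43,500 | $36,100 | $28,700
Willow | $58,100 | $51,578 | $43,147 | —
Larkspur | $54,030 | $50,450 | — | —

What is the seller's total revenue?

Total revenue: $258,882

Merging the schedules and taking the best 6: 58,100 (Willow-1), 54,030 (Larkspur-1), 51,578 (Willow-2), 50,450 (Larkspur-2), 45,050 (Brio-1), 43,500 (Brio-2)
First bid not allocated: $43,147.
Allocation: Brio 2, Larkspur 2, Willow 2. Every unit priced at $43,147.
Revenue = 6 × 43,147 = $258,882.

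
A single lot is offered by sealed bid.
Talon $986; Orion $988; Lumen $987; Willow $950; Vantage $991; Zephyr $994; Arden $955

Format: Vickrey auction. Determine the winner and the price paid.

Zephyr pays $991

Sorting bids: 994 (Zephyr) > 991 (Vantage) > 988 (Orion) > 987 (Lumen) > 986 (Talon) > 955 (Arden) > …
Zephyr is highest; pays the second-highest bid, $991.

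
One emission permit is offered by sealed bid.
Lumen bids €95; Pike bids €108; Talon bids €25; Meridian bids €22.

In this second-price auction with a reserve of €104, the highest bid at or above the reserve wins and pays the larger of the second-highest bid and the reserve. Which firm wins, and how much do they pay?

Sorting bids: 108 (Pike) > 95 (Lumen) > 25 (Talon) > 22 (Meridian)
Highest eligible bid: Pike at €108.
max(second-highest €95, reserve €104) = €104.

Pike pays €104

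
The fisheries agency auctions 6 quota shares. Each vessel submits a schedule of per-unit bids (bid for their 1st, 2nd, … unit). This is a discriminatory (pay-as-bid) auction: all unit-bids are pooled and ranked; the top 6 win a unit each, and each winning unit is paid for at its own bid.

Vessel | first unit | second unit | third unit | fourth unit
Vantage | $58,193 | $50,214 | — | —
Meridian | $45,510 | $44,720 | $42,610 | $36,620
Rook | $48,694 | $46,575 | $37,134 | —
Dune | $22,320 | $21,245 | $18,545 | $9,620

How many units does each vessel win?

Meridian 2, Rook 2, Vantage 2

Pooled unit-bids ranked (top 6): 58,193 (Vantage-1), 50,214 (Vantage-2), 48,694 (Rook-1), 46,575 (Rook-2), 45,510 (Meridian-1), 44,720 (Meridian-2)
Next rejected bid: $42,610 (not a price — pay-as-bid).
Allocation: Meridian 2, Rook 2, Vantage 2.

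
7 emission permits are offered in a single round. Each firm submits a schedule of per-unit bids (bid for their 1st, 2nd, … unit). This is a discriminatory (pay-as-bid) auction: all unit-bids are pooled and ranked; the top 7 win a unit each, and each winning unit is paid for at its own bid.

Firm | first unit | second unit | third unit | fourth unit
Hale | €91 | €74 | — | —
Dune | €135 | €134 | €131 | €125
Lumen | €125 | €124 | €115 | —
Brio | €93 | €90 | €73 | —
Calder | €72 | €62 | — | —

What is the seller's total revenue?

Pooled unit-bids ranked (top 7): 135 (Dune-1), 134 (Dune-2), 131 (Dune-3), 125 (Dune-4), 125 (Lumen-1), 124 (Lumen-2), 115 (Lumen-3)
Next rejected bid: €93 (not a price — pay-as-bid).
Each winning unit pays its own bid.
Revenue = 135 + 134 + 131 + 125 + 125 + 124 + 115 = €889.

Total revenue: €889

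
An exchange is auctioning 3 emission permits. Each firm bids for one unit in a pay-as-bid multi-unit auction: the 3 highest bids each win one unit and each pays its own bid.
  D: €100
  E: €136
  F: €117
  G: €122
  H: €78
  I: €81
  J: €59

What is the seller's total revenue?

Total revenue: €375

Sorting: 136 (E), 122 (G), 117 (F), 100 (D), 81 (I), …
Top 3: E, G, F.
Total revenue = 136 + 122 + 117 = €375.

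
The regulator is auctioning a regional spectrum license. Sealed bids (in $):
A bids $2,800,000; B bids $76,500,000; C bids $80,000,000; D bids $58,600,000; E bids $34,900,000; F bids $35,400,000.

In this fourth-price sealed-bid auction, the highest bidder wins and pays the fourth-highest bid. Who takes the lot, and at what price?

C pays $35,400,000

Fourth-price sealed-bid auction: the highest bidder wins and pays the fourth-highest bid.
Bids in order: 80,000,000 (C) > 76,500,000 (B) > 58,600,000 (D) > 35,400,000 (F) > 34,900,000 (E) > 2,800,000 (A)
C is highest; pays the fourth-highest bid, $35,400,000.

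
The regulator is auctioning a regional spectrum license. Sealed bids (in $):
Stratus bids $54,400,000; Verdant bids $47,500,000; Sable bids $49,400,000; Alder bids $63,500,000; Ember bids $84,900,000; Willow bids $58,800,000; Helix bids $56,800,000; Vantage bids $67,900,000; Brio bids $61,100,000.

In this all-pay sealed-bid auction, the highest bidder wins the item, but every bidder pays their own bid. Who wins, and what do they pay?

All-pay sealed-bid auction: the highest bidder wins the item, but every bidder pays their own bid.
Bids ranked: 84,900,000 (Ember) > 67,900,000 (Vantage) > 63,500,000 (Alder) > 61,100,000 (Brio) > 58,800,000 (Willow) > 56,800,000 (Helix) > …
Ember is highest and takes the item; every bidder forfeits their bid.

Ember pays $84,900,000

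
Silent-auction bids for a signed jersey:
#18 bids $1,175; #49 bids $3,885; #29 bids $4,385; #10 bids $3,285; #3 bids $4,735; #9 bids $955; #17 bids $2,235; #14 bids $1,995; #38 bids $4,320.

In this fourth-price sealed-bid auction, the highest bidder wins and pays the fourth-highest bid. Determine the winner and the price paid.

Sorting bids: 4,735 (#3) > 4,385 (#29) > 4,320 (#38) > 3,885 (#49) > 3,285 (#10) > 2,235 (#17) > …
#3 wins; payment is bid #4 in the ranking = $3,885.

#3 pays $3,885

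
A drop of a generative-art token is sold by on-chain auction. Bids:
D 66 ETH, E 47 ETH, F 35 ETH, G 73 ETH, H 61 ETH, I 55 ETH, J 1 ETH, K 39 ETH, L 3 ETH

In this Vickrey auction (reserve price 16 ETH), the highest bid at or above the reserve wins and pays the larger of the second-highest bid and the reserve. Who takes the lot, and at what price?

Bids in order: 73 (G) > 66 (D) > 61 (H) > 55 (I) > 47 (E) > 39 (K) > …
G has the top bid at or above the reserve (73 ETH).
Second-highest bid 66 ETH exceeds the reserve 16 ETH → payment 66 ETH.

G pays 66 ETH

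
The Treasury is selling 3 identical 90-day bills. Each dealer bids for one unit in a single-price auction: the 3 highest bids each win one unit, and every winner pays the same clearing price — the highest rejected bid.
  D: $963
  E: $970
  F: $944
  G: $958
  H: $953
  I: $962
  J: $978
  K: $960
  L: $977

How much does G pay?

G pays $0

Bids ranked high→low: 978 (J), 977 (L), 970 (E), 963 (D), 962 (I), …
Winners (3 units): J, L, E.
Highest unsuccessful bid: $963 → clearing price.
G does not win → pays $0.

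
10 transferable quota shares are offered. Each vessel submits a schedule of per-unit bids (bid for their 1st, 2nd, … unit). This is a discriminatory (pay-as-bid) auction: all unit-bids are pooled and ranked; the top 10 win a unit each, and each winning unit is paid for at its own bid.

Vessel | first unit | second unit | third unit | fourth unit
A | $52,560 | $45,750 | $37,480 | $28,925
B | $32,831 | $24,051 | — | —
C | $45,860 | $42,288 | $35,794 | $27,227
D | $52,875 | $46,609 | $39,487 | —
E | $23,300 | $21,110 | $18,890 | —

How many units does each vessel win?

A 3, B 1, C 3, D 3

Pooled unit-bids ranked (top 10): 52,875 (D-1), 52,560 (A-1), 46,609 (D-2), 45,860 (C-1), 45,750 (A-2), 42,288 (C-2), 39,487 (D-3), 37,480 (A-3), 35,794 (C-3), 32,831 (B-1)
Next rejected bid: $28,925 (not a price — pay-as-bid).
Allocation: A 3, B 1, C 3, D 3.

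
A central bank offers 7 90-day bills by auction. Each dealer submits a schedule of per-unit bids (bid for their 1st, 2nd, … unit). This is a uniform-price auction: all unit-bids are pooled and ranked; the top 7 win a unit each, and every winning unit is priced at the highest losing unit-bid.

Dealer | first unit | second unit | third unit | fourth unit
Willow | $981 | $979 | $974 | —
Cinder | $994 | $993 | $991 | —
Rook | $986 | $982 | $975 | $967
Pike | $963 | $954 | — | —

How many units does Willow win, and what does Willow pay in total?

Willow: 2 units, pays $1,950

Pooled unit-bids ranked (top 7): 994 (Cinder-1), 993 (Cinder-2), 991 (Cinder-3), 986 (Rook-1), 982 (Rook-2), 981 (Willow-1), 979 (Willow-2)
Highest rejected unit-bid = $975.
Willow wins 2 unit(s) at $975 each.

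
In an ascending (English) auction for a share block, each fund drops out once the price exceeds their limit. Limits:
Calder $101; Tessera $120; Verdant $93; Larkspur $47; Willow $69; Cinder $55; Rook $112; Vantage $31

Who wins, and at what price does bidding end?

Tessera wins at $112

Limits ranked: 120 (Tessera) > 112 (Rook) > 101 (Calder) > 93 (Verdant) > 69 (Willow) > 55 (Cinder) > …
Once the price passes $112, only Tessera is left; the hammer falls at Rook's limit of $112.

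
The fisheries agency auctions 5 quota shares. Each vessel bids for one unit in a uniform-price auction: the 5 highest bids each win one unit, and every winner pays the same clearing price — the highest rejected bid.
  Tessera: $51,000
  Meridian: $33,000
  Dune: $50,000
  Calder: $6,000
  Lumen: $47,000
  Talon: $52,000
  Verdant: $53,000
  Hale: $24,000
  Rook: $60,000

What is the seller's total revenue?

Bids ranked high→low: 60,000 (Rook), 53,000 (Verdant), 52,000 (Talon), 51,000 (Tessera), 50,000 (Dune), 47,000 (Lumen), 33,000 (Meridian), …
The 5 highest are Rook, Verdant, Talon, Tessera, Dune.
First losing bid is Lumen's $47,000, which sets the uniform price.
Total revenue = 5 × $47,000 = $235,000.

Total revenue: $235,000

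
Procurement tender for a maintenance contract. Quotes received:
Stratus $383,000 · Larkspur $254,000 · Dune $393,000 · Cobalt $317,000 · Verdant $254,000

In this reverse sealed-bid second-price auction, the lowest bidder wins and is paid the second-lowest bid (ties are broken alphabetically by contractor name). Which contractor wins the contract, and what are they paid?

Larkspur is paid $254,000

Bids ranked: 254,000 (Larkspur) < 254,000 (Verdant) < 317,000 (Cobalt) < 383,000 (Stratus) < 393,000 (Dune)
Tie at $254,000 → Larkspur wins by tie-break.
Larkspur wins with the lowest bid; price is set by the runner-up at $254,000.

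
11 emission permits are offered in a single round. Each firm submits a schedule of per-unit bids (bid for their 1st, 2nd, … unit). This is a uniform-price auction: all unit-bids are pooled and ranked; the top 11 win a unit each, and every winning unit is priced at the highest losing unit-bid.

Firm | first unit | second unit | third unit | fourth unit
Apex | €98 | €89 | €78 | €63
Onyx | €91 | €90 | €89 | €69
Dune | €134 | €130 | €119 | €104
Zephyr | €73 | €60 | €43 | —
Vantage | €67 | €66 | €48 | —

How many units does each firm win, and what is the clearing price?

Merging the schedules and taking the best 11: 134 (Dune-1), 130 (Dune-2), 119 (Dune-3), 104 (Dune-4), 98 (Apex-1), 91 (Onyx-1), 90 (Onyx-2), 89 (Apex-2), 89 (Onyx-3), 78 (Apex-3), 73 (Zephyr-1)
First bid not allocated: €69.
Allocation: Apex 3, Dune 4, Onyx 3, Zephyr 1.

Apex 3, Dune 4, Onyx 3, Zephyr 1; clearing price €69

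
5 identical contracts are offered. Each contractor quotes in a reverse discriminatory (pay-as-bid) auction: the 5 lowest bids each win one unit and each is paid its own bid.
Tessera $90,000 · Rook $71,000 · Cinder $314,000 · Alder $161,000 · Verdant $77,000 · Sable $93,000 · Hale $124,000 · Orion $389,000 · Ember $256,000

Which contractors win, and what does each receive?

Ordering the bids: 71,000 (Rook), 77,000 (Verdant), 90,000 (Tessera), 93,000 (Sable), 124,000 (Hale), 161,000 (Alder), 256,000 (Ember), …
Lowest 5: Rook, Verdant, Tessera, Sable, Hale.
Each winner is paid its own bid: Rook $71,000, Verdant $77,000, Tessera $90,000, Sable $93,000, Hale $124,000.

Rook $71,000, Verdant $77,000, Tessera $90,000, Sable $93,000, Hale $124,000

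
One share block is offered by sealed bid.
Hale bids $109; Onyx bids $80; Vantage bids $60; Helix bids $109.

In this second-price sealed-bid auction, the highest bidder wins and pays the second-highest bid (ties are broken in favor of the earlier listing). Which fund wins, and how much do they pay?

Hale pays $109

Bids in order: 109 (Hale) > 109 (Helix) > 80 (Onyx) > 60 (Vantage)
Hale and Helix tie at $109; tie-break gives it to Hale.
Second-price: Hale pays Helix's bid of $109.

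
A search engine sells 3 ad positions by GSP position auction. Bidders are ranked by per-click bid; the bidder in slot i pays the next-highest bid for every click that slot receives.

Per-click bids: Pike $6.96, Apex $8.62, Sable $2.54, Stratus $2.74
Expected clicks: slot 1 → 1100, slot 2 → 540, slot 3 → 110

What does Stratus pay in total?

Stratus pays $279.40

Sorting advertisers: $8.62 (Apex) > $6.96 (Pike) > $2.74 (Stratus) > $2.54 (Sable)
Stratus holds slot 3 → pays next bid $2.54 × 110 clicks = $279.40.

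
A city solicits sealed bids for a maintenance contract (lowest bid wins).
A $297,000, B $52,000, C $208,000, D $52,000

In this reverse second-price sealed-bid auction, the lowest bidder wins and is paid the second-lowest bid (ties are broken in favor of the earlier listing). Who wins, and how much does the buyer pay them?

B is paid $52,000

Bids ranked: 52,000 (B) < 52,000 (D) < 208,000 (C) < 297,000 (A)
Tie at $52,000 → B wins by tie-break.
Second-price: B is paid D's bid of $52,000.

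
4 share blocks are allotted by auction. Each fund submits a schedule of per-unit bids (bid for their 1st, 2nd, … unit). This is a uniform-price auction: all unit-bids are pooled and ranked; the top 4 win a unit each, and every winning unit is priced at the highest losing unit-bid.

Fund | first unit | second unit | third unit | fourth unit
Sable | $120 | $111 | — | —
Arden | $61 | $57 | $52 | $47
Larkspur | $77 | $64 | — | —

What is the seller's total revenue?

Merging the schedules and taking the best 4: 120 (Sable-1), 111 (Sable-2), 77 (Larkspur-1), 64 (Larkspur-2)
Highest rejected unit-bid = $61.
Allocation: Larkspur 2, Sable 2. Every unit priced at $61.
Revenue = 4 × 61 = $244.

Total revenue: $244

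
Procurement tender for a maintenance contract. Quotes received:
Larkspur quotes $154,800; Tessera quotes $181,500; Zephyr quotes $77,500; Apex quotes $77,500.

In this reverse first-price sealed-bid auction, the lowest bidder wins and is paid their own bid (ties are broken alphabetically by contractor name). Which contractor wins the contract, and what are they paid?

Sorting bids: 77,500 (Apex) < 77,500 (Zephyr) < 154,800 (Larkspur) < 181,500 (Tessera)
Apex and Zephyr tie at $77,500; tie-break gives it to Apex.
Apex has the lowest bid and is paid exactly that: $77,500.

Apex is paid $77,500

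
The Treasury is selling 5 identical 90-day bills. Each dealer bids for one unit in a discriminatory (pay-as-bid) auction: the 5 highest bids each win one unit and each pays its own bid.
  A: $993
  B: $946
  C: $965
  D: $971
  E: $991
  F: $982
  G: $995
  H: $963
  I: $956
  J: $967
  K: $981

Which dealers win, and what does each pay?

G $995, A $993, E $991, F $982, K $981

Sorting: 995 (G), 993 (A), 991 (E), 982 (F), 981 (K), 971 (D), 967 (J), …
The 5 highest are G, A, E, F, K.
Each winner pays its own bid: G $995, A $993, E $991, F $982, K $981.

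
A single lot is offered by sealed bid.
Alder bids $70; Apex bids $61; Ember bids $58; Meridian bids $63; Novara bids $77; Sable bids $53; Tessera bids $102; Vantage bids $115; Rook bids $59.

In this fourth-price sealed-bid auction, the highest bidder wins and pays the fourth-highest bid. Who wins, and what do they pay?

Vantage pays $70

Fourth-price sealed-bid auction: the highest bidder wins and pays the fourth-highest bid.
Bids in order: 115 (Vantage) > 102 (Tessera) > 77 (Novara) > 70 (Alder) > 63 (Meridian) > 61 (Apex) > …
Vantage wins; payment is bid #4 in the ranking = $70.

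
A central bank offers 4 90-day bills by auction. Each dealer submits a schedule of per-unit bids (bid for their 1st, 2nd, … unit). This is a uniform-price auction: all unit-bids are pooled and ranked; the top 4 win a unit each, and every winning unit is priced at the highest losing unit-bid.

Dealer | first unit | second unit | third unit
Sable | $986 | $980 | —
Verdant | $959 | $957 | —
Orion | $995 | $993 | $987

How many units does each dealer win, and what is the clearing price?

Pooled unit-bids ranked (top 4): 995 (Orion-1), 993 (Orion-2), 987 (Orion-3), 986 (Sable-1)
Highest rejected unit-bid = $980.
Allocation: Orion 3, Sable 1.

Orion 3, Sable 1; clearing price $980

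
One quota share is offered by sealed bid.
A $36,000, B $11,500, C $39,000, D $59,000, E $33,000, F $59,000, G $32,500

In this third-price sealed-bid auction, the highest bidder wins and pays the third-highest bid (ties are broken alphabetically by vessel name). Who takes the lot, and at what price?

D pays $39,000

Rule: the highest bidder wins and pays the third-highest bid.
Bids in order: 59,000 (D) > 59,000 (F) > 39,000 (C) > 36,000 (A) > 33,000 (E) > 32,500 (G) > …
D and F tie at $59,000; tie-break gives it to D.
D is highest; pays the third-highest bid, $39,000.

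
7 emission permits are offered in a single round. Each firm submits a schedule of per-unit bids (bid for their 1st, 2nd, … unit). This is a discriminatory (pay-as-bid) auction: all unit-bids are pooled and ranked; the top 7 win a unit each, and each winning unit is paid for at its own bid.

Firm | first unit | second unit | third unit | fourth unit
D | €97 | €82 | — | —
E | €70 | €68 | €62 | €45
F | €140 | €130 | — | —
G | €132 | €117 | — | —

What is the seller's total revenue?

Merging the schedules and taking the best 7: 140 (F-1), 132 (G-1), 130 (F-2), 117 (G-2), 97 (D-1), 82 (D-2), 70 (E-1)
Next rejected bid: €68 (not a price — pay-as-bid).
Each winning unit pays its own bid.
Revenue = 140 + 132 + 130 + 117 + 97 + 82 + 70 = €768.

Total revenue: €768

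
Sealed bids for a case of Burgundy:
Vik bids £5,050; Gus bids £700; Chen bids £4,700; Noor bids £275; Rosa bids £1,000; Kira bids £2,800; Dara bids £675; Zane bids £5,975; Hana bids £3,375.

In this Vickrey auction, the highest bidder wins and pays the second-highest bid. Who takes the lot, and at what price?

Zane pays £5,050

Rule: the highest bidder wins and pays the second-highest bid.
Bids ranked: 5,975 (Zane) > 5,050 (Vik) > 4,700 (Chen) > 3,375 (Hana) > 2,800 (Kira) > 1,000 (Rosa) > …
Zane wins with the highest bid; price is set by the runner-up at £5,050.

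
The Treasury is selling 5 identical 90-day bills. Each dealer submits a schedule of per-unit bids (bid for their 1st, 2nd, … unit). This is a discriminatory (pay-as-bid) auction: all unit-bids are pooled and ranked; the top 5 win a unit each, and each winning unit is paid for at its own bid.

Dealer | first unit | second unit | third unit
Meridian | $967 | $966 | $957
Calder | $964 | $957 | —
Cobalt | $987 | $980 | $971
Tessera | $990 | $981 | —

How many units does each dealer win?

Merging the schedules and taking the best 5: 990 (Tessera-1), 987 (Cobalt-1), 981 (Tessera-2), 980 (Cobalt-2), 971 (Cobalt-3)
Next rejected bid: $967 (not a price — pay-as-bid).
Allocation: Cobalt 3, Tessera 2.

Cobalt 3, Tessera 2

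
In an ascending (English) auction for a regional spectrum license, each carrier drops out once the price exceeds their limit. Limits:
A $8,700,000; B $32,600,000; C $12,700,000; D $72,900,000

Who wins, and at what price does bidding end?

Rule: the price rises until one bidder remains; the winner pays the price at which the last rival dropped out.
Limits ranked: 72,900,000 (D) > 32,600,000 (B) > 12,700,000 (C) > 8,700,000 (A)
Bidding ends when B exits at $32,600,000; D takes it.

D wins at $32,600,000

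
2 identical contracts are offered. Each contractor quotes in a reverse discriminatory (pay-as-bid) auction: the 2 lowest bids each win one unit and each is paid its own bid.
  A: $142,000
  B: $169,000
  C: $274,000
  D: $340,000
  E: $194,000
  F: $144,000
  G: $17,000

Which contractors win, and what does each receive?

Bids ranked low→high: 17,000 (G), 142,000 (A), 144,000 (F), 169,000 (B), …
Winners (2 units): G, A.
Each winner is paid its own bid: G $17,000, A $142,000.

G $17,000, A $142,000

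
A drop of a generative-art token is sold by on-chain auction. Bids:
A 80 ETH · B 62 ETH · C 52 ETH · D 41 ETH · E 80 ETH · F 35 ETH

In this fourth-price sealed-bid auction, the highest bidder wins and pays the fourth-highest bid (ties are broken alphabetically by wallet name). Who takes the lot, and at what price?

A pays 52 ETH

Bids ranked: 80 (A) > 80 (E) > 62 (B) > 52 (C) > 41 (D) > 35 (F)
Tie at 80 ETH → A wins by tie-break.
A is highest; pays the fourth-highest bid, 52 ETH.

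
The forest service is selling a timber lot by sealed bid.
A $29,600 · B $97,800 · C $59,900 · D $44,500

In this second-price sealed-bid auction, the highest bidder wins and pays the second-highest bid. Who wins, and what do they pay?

Rule: the highest bidder wins and pays the second-highest bid.
Sorting bids: 97,800 (B) > 59,900 (C) > 44,500 (D) > 29,600 (A)
B wins with the highest bid; price is set by the runner-up at $59,900.

B pays $59,900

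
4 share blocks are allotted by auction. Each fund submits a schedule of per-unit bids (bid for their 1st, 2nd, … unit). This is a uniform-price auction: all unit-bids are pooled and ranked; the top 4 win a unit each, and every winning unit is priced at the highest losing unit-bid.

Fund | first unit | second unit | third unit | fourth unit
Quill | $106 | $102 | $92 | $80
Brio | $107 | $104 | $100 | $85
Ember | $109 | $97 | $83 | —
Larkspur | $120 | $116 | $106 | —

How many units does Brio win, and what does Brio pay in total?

Brio: 1 unit, pays $106

Pooled unit-bids ranked (top 4): 120 (Larkspur-1), 116 (Larkspur-2), 109 (Ember-1), 107 (Brio-1)
Highest rejected unit-bid = $106.
Brio wins 1 unit(s) at $106 each.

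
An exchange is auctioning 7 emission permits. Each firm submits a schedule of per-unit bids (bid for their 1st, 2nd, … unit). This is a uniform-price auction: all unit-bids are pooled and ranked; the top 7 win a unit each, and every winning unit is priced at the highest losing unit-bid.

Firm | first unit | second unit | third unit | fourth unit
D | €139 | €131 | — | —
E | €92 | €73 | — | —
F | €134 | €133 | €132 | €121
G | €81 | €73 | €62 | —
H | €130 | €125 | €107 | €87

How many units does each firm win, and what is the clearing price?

Merging the schedules and taking the best 7: 139 (D-1), 134 (F-1), 133 (F-2), 132 (F-3), 131 (D-2), 130 (H-1), 125 (H-2)
First bid not allocated: €121.
Allocation: D 2, F 3, H 2.

D 2, F 3, H 2; clearing price €121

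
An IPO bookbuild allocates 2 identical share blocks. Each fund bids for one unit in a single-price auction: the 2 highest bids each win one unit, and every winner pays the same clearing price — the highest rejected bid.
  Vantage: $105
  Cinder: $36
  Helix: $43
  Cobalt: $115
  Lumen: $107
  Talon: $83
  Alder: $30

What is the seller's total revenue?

Total revenue: $210

Ordering the bids: 115 (Cobalt), 107 (Lumen), 105 (Vantage), 83 (Talon), …
Top 2: Cobalt, Lumen.
First losing bid is Vantage's $105, which sets the uniform price.
Total revenue = 2 × $105 = $210.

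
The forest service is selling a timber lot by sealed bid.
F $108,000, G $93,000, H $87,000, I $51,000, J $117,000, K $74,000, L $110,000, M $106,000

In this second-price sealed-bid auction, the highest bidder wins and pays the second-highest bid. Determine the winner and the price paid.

J pays $110,000

Rule: the highest bidder wins and pays the second-highest bid.
Bids in order: 117,000 (J) > 110,000 (L) > 108,000 (F) > 106,000 (M) > 93,000 (G) > 87,000 (H) > …
Second-price: J pays L's bid of $110,000.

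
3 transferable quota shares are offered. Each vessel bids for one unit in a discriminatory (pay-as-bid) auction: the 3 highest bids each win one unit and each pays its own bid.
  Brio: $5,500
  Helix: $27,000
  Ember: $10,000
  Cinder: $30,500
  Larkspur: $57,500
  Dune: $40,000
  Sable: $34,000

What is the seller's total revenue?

Ordering the bids: 57,500 (Larkspur), 40,000 (Dune), 34,000 (Sable), 30,500 (Cinder), 27,000 (Helix), …
Winners (3 units): Larkspur, Dune, Sable.
Total revenue = 57,500 + 40,000 + 34,000 = $131,500.

Total revenue: $131,500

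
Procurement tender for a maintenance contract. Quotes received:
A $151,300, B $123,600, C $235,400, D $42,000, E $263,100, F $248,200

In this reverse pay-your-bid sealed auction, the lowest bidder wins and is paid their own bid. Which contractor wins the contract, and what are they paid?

Bids ranked: 42,000 (D) < 123,600 (B) < 151,300 (A) < 235,400 (C) < 248,200 (F) < 263,100 (E)
D is lowest → is paid own bid, $42,000.

D is paid $42,000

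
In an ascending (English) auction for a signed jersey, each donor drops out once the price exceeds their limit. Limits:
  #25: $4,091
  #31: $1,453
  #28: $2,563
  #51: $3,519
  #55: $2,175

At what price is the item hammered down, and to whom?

#25 wins at $3,519

Limits in order: 4,091 (#25) > 3,519 (#51) > 2,563 (#28) > 2,175 (#55) > 1,453 (#31)
#51 is the last rival to drop out, at $3,519; #25 remains and wins at that price.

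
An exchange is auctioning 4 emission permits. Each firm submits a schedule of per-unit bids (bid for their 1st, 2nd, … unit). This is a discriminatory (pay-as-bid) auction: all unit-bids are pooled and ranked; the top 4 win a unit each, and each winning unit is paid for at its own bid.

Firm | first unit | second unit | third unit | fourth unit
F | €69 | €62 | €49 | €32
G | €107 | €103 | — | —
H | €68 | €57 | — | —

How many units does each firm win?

Merging the schedules and taking the best 4: 107 (G-1), 103 (G-2), 69 (F-1), 68 (H-1)
Next rejected bid: €62 (not a price — pay-as-bid).
Allocation: F 1, G 2, H 1.

F 1, G 2, H 1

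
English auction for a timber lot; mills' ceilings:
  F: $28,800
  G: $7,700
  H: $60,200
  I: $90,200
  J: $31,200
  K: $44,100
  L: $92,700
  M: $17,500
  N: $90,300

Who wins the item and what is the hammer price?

L wins at $90,300

Open ascending-bid auction: the price rises until one bidder remains; the winner pays the price at which the last rival dropped out.
Sorting limits: 92,700 (L) > 90,300 (N) > 90,200 (I) > 60,200 (H) > 44,100 (K) > 31,200 (J) > …
Once the price passes $90,300, only L is left; the hammer falls at N's limit of $90,300.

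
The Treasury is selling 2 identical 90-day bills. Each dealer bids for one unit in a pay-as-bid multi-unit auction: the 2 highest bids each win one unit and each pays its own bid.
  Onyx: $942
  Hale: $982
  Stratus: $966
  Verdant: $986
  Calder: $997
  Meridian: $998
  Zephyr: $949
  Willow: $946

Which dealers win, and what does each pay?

Sorting: 998 (Meridian), 997 (Calder), 986 (Verdant), 982 (Hale), …
The 2 highest are Meridian, Calder.
Each winner pays its own bid: Meridian $998, Calder $997.

Meridian $998, Calder $997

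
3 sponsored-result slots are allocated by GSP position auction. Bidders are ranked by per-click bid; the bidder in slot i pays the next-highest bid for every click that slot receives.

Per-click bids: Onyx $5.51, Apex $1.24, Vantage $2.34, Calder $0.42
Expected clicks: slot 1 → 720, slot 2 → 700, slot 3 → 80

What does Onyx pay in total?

Per-click bids in order: $5.51 (Onyx) > $2.34 (Vantage) > $1.24 (Apex) > $0.42 (Calder)
Onyx holds slot 1 → pays next bid $2.34 × 720 clicks = $1684.80.

Onyx pays $1684.80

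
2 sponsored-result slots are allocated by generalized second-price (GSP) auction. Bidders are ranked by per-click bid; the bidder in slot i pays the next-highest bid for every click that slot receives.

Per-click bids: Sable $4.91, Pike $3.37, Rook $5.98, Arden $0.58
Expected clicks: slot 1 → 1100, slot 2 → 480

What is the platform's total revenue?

Ranked by bid: $5.98 (Rook) > $4.91 (Sable) > $3.37 (Pike) > …
Slot 1: Rook pays $4.91 × 1100 = $5401.00
Slot 2: Sable pays $3.37 × 480 = $1617.60
Total = $7018.60

Total revenue: $7018.60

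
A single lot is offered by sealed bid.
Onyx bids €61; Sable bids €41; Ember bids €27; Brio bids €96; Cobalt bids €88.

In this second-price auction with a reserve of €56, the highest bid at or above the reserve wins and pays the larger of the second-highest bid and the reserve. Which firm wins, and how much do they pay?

Brio pays €88

Second-price auction with a reserve of €56: the highest bid at or above the reserve wins and pays the larger of the second-highest bid and the reserve.
Bids ranked: 96 (Brio) > 88 (Cobalt) > 61 (Onyx) > 41 (Sable) > 27 (Ember)
Brio has the top bid at or above the reserve (€96).
Second-highest bid €88 exceeds the reserve €56 → payment €88.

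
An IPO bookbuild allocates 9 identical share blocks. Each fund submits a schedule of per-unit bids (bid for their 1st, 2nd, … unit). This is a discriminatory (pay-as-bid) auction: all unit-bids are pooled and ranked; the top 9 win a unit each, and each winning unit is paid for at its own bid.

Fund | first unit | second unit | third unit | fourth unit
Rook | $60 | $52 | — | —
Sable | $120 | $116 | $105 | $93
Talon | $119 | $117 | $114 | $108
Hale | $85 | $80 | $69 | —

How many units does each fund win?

Hale 1, Sable 4, Talon 4

Pooled unit-bids ranked (top 9): 120 (Sable-1), 119 (Talon-1), 117 (Talon-2), 116 (Sable-2), 114 (Talon-3), 108 (Talon-4), 105 (Sable-3), 93 (Sable-4), 85 (Hale-1)
Next rejected bid: $80 (not a price — pay-as-bid).
Allocation: Hale 1, Sable 4, Talon 4.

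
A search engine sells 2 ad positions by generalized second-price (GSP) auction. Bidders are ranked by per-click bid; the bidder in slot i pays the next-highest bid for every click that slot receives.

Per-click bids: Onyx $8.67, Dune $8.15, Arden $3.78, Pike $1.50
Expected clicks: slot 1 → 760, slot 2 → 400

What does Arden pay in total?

Sorting advertisers: $8.67 (Onyx) > $8.15 (Dune) > $3.78 (Arden) > …
Arden ranks below slot 2 → no slot, pays nothing.

Arden pays $0.00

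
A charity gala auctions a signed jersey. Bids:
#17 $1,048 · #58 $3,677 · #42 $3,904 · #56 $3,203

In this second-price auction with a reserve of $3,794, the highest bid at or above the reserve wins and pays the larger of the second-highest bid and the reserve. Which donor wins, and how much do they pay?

Bids in order: 3,904 (#42) > 3,677 (#58) > 3,203 (#56) > 1,048 (#17)
#42 has the top bid at or above the reserve ($3,904).
Second-highest bid $3,677 is below the reserve $3,794, so the reserve binds → payment $3,794.

#42 pays $3,794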